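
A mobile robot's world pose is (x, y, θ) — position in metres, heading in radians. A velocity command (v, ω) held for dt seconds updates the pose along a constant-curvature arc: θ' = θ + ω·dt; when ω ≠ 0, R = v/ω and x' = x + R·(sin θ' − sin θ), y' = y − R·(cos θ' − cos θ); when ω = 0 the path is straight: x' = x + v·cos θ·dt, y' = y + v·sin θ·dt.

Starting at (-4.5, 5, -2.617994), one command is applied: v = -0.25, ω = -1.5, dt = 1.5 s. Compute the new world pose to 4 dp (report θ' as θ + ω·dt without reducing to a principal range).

θ' = -2.6180 + -1.5·1.5 = -4.8680
R = v/ω = -0.25/-1.5 = 0.1667
x' = -4.5 + 0.1667·(sin -4.8680 − sin -2.6180) = -4.2520
y' = 5 − 0.1667·(cos -4.8680 − cos -2.6180) = 4.8298

(-4.2520, 4.8298, -4.8680)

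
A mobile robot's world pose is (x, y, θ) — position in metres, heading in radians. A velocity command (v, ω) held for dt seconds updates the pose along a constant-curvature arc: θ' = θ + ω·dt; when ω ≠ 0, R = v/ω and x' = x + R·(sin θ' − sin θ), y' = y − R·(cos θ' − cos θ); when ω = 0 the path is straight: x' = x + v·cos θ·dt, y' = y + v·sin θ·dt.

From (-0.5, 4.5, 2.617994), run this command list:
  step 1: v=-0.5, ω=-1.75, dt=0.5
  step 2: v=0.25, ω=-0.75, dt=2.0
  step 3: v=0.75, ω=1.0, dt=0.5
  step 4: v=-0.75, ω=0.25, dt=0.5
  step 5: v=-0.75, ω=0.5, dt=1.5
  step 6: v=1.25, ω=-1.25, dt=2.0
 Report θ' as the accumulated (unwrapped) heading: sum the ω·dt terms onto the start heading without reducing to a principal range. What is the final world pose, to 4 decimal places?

step 1: θ'=1.7430 (R=0.2857) → pose (-0.3614, 4.3015, 1.7430)
step 2: θ'=0.2430 (R=-0.3333) → pose (-0.1132, 4.6822, 0.2430)
step 3: θ'=0.7430 (R=0.7500) → pose (0.2137, 4.8578, 0.7430)
step 4: θ'=0.8680 (R=-3.0000) → pose (-0.0459, 4.5875, 0.8680)
step 5: θ'=1.6180 (R=-1.5000) → pose (-0.3996, 3.5472, 1.6180)
step 6: θ'=-0.8820 (R=-1.0000) → pose (1.3713, 4.2300, -0.8820)

(1.3713, 4.2300, -0.8820)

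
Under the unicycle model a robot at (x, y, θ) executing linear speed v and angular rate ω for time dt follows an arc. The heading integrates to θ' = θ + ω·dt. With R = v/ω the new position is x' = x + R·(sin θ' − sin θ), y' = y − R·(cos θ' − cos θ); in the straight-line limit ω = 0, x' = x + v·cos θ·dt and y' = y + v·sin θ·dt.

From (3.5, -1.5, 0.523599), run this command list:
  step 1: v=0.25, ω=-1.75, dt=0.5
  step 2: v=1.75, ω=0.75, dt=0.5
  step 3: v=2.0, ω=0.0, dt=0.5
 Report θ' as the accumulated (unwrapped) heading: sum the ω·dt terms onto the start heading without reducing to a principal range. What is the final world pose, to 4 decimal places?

(5.4785, -1.6079, 0.0236)

step 1: θ'=-0.3514 (R=-0.1429) → pose (3.6206, -1.4896, -0.3514)
step 2: θ'=0.0236 (R=2.3333) → pose (4.4788, -1.6315, 0.0236)
step 3: θ'=0.0236 (straight) → pose (5.4785, -1.6079, 0.0236)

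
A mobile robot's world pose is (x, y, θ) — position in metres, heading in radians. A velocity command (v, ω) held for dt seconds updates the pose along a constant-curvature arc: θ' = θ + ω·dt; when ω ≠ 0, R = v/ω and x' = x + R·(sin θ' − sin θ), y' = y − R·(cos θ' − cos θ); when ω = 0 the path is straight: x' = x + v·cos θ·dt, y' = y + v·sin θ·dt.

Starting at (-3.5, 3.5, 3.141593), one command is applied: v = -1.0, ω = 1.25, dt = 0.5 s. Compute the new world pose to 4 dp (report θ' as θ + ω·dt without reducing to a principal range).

(-3.0319, 3.6512, 3.7666)

θ' = 3.1416 + 1.25·0.5 = 3.7666
R = v/ω = -1.0/1.25 = -0.8000
x' = -3.5 + -0.8000·(sin 3.7666 − sin 3.1416) = -3.0319
y' = 3.5 − -0.8000·(cos 3.7666 − cos 3.1416) = 3.6512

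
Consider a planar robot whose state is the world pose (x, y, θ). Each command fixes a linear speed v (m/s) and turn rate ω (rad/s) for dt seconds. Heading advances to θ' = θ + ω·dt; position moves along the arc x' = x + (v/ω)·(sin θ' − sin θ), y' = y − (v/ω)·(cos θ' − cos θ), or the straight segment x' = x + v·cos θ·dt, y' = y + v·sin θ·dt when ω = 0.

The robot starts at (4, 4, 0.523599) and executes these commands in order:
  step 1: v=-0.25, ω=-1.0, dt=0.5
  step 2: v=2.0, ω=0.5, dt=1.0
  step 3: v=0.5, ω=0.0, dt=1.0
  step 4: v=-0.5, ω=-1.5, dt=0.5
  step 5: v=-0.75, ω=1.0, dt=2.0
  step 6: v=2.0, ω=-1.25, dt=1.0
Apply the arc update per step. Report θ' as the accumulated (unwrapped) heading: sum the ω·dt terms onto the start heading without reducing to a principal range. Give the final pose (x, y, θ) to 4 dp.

(5.8423, 5.5412, 0.5236)

step 1: θ'=0.0236 (R=0.2500) → pose (3.8809, 3.9666, 0.0236)
step 2: θ'=0.5236 (R=4.0000) → pose (5.7865, 4.5014, 0.5236)
step 3: θ'=0.5236 (straight) → pose (6.2195, 4.7514, 0.5236)
step 4: θ'=-0.2264 (R=0.3333) → pose (5.9780, 4.7152, -0.2264)
step 5: θ'=1.7736 (R=-0.7500) → pose (5.0751, 3.8333, 1.7736)
step 6: θ'=0.5236 (R=-1.6000) → pose (5.8423, 5.5412, 0.5236)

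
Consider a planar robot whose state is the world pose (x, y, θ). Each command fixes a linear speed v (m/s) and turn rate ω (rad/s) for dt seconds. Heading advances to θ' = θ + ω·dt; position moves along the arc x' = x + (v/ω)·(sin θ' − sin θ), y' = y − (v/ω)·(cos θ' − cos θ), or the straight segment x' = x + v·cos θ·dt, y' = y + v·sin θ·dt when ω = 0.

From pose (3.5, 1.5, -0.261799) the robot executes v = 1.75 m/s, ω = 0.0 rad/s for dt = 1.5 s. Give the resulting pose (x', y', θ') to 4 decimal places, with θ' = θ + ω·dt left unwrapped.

(6.0356, 0.8206, -0.2618)

θ' = -0.2618 + 0.0·1.5 = -0.2618
ω = 0 → straight: x' = 3.5 + 1.75·cos(-0.2618)·1.5 = 6.0356
y' = 1.5 + 1.75·sin(-0.2618)·1.5 = 0.8206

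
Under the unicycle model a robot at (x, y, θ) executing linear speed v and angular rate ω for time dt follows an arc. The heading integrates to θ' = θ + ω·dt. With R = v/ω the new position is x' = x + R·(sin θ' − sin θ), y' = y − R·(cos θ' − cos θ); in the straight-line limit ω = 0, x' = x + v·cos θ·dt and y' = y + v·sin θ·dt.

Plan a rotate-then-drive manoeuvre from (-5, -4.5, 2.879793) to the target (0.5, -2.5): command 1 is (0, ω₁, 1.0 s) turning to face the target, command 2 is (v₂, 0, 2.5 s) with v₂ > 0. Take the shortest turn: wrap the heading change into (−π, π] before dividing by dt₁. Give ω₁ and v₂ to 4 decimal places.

ω₁ = -2.5310, v₂ = 2.3409

heading to target = atan2(-2.5−-4.5, 0.5−-5) = 0.3488
Δθ = wrap(0.3488 − 2.8798) = -2.5310; ω₁ = Δθ/dt₁ = -2.5310
distance = √((0.5−-5)² + (-2.5−-4.5)²) = 5.8523; v₂ = distance/dt₂ = 2.3409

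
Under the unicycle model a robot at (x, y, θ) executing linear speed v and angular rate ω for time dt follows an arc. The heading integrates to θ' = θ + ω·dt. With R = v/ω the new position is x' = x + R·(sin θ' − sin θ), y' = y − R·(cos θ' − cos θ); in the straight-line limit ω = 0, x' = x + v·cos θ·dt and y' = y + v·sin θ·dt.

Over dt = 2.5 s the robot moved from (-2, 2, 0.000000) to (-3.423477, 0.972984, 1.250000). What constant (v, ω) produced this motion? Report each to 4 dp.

v = -0.7500, ω = 0.5000

Δθ = 1.250000 − 0.000000 = 1.250000
ω = Δθ/dt = 1.250000/2.5 = 0.5000
R = Δx/(sin θ' − sin θ) = -1.5000
v = R·ω = -1.5000·0.5000 = -0.7500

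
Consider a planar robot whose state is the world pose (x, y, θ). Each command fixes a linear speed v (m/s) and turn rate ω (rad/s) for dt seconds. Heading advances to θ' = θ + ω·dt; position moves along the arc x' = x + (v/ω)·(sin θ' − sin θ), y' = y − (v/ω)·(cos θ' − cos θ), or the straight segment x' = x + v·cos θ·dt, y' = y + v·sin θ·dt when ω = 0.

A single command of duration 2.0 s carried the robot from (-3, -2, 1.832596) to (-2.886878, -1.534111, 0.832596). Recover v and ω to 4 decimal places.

v = 0.2500, ω = -0.5000

Δθ = 0.832596 − 1.832596 = -1.000000
ω = Δθ/dt = -1.000000/2.0 = -0.5000
R = −Δy/(cos θ' − cos θ) = -0.5000
v = R·ω = -0.5000·-0.5000 = 0.2500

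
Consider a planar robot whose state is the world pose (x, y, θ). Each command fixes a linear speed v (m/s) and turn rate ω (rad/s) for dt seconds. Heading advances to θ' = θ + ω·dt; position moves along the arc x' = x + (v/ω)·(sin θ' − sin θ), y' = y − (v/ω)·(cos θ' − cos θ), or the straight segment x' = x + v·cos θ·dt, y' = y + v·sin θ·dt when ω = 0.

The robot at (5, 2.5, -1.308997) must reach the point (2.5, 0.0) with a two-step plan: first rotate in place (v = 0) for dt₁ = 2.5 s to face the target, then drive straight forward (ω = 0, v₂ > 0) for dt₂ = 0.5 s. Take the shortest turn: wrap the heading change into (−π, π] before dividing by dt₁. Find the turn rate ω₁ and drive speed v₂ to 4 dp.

ω₁ = -0.4189, v₂ = 7.0711

heading to target = atan2(0−2.5, 2.5−5) = -2.3562
Δθ = wrap(-2.3562 − -1.3090) = -1.0472; ω₁ = Δθ/dt₁ = -0.4189
distance = √((2.5−5)² + (0−2.5)²) = 3.5355; v₂ = distance/dt₂ = 7.0711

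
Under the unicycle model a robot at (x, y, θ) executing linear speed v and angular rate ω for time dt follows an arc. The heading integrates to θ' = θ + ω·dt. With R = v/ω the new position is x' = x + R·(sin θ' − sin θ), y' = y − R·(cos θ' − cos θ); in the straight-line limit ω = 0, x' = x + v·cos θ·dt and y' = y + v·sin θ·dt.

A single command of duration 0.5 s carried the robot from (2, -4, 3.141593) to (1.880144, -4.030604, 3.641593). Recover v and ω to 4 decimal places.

Δθ = 3.641593 − 3.141593 = 0.500000
ω = Δθ/dt = 0.500000/0.5 = 1.0000
R = Δx/(sin θ' − sin θ) = 0.2500
v = R·ω = 0.2500·1.0000 = 0.2500

v = 0.2500, ω = 1.0000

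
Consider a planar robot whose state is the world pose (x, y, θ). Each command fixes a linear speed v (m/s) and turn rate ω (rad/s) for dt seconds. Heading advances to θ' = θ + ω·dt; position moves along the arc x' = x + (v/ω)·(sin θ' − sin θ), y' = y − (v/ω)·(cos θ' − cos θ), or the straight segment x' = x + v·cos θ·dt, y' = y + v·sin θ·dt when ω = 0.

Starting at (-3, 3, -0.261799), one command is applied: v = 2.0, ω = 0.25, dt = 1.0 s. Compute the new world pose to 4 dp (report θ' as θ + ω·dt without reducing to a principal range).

θ' = -0.2618 + 0.25·1.0 = -0.0118
R = v/ω = 2.0/0.25 = 8.0000
x' = -3 + 8.0000·(sin -0.0118 − sin -0.2618) = -1.0238
y' = 3 − 8.0000·(cos -0.0118 − cos -0.2618) = 2.7280

(-1.0238, 2.7280, -0.0118)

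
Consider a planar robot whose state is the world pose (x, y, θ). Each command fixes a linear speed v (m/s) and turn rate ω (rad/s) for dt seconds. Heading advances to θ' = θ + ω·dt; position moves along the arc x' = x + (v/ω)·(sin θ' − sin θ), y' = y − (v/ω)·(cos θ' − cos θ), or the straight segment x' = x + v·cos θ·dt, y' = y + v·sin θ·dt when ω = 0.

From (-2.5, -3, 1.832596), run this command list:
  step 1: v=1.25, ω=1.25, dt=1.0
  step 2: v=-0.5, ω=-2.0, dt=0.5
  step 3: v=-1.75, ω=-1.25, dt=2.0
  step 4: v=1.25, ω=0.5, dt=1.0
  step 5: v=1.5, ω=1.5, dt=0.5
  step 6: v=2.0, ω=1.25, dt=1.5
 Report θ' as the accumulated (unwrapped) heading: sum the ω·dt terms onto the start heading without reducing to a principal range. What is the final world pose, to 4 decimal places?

(-3.6257, -1.7072, 2.7076)

step 1: θ'=3.0826 (R=1.0000) → pose (-3.4070, -2.2606, 3.0826)
step 2: θ'=2.0826 (R=0.2500) → pose (-3.2037, -2.3877, 2.0826)
step 3: θ'=-0.4174 (R=1.4000) → pose (-4.9919, -4.3531, -0.4174)
step 4: θ'=0.0826 (R=2.5000) → pose (-3.7722, -4.5593, 0.0826)
step 5: θ'=0.8326 (R=1.0000) → pose (-3.1150, -4.2356, 0.8326)
step 6: θ'=2.7076 (R=1.6000) → pose (-3.6257, -1.7072, 2.7076)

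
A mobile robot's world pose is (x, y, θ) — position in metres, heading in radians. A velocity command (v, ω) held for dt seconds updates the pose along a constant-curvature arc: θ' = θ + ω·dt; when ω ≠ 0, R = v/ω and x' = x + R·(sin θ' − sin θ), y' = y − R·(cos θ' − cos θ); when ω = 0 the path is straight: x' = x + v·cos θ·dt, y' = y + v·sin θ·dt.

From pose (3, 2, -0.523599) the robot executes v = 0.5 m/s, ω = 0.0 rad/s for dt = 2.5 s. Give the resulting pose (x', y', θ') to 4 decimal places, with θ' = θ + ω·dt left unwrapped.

θ' = -0.5236 + 0.0·2.5 = -0.5236
ω = 0 → straight: x' = 3 + 0.5·cos(-0.5236)·2.5 = 4.0825
y' = 2 + 0.5·sin(-0.5236)·2.5 = 1.3750

(4.0825, 1.3750, -0.5236)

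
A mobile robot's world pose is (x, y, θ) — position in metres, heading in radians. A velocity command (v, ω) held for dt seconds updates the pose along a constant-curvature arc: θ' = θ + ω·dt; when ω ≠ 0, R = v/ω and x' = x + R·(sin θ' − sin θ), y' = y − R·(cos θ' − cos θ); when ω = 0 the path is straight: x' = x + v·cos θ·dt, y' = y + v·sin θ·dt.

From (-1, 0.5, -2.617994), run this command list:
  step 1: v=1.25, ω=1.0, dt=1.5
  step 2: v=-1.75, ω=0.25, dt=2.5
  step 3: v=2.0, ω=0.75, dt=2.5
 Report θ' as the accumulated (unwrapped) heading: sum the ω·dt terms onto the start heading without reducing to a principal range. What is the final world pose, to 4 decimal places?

step 1: θ'=-1.1180 (R=1.2500) → pose (-1.4990, -1.1294, -1.1180)
step 2: θ'=-0.4930 (R=-7.0000) → pose (-4.4807, 1.9746, -0.4930)
step 3: θ'=1.3820 (R=2.6667) → pose (-0.5994, 3.8233, 1.3820)

(-0.5994, 3.8233, 1.3820)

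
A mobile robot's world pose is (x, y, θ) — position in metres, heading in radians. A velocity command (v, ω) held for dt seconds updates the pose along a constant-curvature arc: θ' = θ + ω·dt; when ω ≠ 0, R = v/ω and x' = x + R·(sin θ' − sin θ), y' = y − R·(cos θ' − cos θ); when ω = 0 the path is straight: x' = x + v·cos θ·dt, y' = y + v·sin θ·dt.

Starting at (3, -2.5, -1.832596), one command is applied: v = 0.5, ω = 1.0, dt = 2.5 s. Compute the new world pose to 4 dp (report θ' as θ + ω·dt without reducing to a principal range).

θ' = -1.8326 + 1.0·2.5 = 0.6674
R = v/ω = 0.5/1.0 = 0.5000
x' = 3 + 0.5000·(sin 0.6674 − sin -1.8326) = 3.7924
y' = -2.5 − 0.5000·(cos 0.6674 − cos -1.8326) = -3.0221

(3.7924, -3.0221, 0.6674)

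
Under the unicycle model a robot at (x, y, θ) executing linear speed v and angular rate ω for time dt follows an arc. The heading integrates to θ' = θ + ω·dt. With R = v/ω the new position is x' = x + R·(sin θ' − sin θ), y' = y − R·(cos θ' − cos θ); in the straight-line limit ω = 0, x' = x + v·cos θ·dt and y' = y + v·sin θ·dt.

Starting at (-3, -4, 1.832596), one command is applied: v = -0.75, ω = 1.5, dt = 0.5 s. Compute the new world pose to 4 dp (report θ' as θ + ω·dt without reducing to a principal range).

θ' = 1.8326 + 1.5·0.5 = 2.5826
R = v/ω = -0.75/1.5 = -0.5000
x' = -3 + -0.5000·(sin 2.5826 − sin 1.8326) = -2.7822
y' = -4 − -0.5000·(cos 2.5826 − cos 1.8326) = -4.2945

(-2.7822, -4.2945, 2.5826)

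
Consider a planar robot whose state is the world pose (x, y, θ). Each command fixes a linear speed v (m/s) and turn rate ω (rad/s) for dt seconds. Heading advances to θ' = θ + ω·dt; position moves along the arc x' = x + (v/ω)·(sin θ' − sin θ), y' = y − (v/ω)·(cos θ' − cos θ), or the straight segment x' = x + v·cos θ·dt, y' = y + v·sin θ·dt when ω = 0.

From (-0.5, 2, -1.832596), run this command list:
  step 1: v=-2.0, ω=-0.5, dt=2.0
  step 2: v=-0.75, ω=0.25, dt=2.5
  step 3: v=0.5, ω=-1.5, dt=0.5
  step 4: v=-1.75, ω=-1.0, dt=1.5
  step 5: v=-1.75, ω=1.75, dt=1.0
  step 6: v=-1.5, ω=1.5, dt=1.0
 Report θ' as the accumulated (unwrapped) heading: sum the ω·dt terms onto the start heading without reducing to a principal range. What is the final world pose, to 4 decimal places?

step 1: θ'=-2.8326 (R=4.0000) → pose (2.1473, 4.7753, -2.8326)
step 2: θ'=-2.2076 (R=-3.0000) → pose (3.6470, 5.8493, -2.2076)
step 3: θ'=-2.9576 (R=-0.3333) → pose (3.4400, 5.7198, -2.9576)
step 4: θ'=-4.4576 (R=1.7500) → pose (5.4537, 4.4404, -4.4576)
step 5: θ'=-2.7076 (R=-1.0000) → pose (6.8419, 3.7852, -2.7076)
step 6: θ'=-1.2076 (R=-1.0000) → pose (7.3561, 5.0478, -1.2076)

(7.3561, 5.0478, -1.2076)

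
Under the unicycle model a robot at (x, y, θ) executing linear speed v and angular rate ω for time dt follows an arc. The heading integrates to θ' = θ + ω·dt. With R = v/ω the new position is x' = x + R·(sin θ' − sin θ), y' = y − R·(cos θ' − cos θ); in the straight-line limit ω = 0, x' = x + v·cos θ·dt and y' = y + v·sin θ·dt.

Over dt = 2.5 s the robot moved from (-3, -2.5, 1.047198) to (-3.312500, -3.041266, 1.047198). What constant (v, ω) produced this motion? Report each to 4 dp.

Δθ = 1.047198 − 1.047198 = 0.000000
ω = Δθ/dt = 0.000000/2.5 = 0.0000
ω = 0 → v = (Δx·cos θ + Δy·sin θ)/dt = -0.2500

v = -0.2500, ω = 0.0000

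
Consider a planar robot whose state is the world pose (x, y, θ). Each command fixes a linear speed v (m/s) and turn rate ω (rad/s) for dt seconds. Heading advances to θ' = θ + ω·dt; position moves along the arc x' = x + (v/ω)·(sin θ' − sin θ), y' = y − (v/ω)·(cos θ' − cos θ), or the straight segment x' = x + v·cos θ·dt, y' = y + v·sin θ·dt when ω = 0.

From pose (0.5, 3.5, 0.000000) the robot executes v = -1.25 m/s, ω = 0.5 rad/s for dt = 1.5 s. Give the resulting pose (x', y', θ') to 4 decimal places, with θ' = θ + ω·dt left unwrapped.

(-1.2041, 2.8292, 0.7500)

θ' = 0.0000 + 0.5·1.5 = 0.7500
R = v/ω = -1.25/0.5 = -2.5000
x' = 0.5 + -2.5000·(sin 0.7500 − sin 0.0000) = -1.2041
y' = 3.5 − -2.5000·(cos 0.7500 − cos 0.0000) = 2.8292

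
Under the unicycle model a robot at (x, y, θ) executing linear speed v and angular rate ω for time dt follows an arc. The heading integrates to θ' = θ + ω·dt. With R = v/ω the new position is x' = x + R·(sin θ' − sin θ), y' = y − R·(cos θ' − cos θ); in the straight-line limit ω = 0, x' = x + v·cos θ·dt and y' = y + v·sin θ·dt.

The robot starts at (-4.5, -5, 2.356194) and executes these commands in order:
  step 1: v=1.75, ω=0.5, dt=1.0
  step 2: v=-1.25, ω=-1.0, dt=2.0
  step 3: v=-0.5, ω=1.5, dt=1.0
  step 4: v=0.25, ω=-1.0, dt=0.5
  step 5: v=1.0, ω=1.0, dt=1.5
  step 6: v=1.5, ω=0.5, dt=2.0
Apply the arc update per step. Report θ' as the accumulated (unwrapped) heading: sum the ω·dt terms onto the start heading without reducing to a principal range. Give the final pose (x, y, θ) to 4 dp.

(-8.7896, -7.6723, 4.3562)

step 1: θ'=2.8562 (R=3.5000) → pose (-5.9895, -4.1164, 2.8562)
step 2: θ'=0.8562 (R=1.2500) → pose (-5.3972, -6.1350, 0.8562)
step 3: θ'=2.3562 (R=-0.3333) → pose (-5.3811, -6.5892, 2.3562)
step 4: θ'=1.8562 (R=-0.2500) → pose (-5.4442, -6.4828, 1.8562)
step 5: θ'=3.3562 (R=1.0000) → pose (-6.6168, -5.7873, 3.3562)
step 6: θ'=4.3562 (R=3.0000) → pose (-8.7896, -7.6723, 4.3562)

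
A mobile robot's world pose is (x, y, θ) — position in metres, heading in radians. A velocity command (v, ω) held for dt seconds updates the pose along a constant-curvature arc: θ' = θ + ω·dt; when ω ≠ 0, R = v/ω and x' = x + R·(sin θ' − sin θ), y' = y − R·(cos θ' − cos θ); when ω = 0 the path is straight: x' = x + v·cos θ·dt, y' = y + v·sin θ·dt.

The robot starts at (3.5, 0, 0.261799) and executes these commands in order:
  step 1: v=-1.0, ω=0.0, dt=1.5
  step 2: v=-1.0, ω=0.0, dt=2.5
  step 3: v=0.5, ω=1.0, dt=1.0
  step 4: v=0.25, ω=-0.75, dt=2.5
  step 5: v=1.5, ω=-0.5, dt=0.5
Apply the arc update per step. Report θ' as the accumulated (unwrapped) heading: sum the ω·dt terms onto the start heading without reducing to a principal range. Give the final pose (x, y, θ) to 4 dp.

(1.0459, -1.0365, -0.8632)

step 1: θ'=0.2618 (straight) → pose (2.0511, -0.3882, 0.2618)
step 2: θ'=0.2618 (straight) → pose (-0.3637, -1.0353, 0.2618)
step 3: θ'=1.2618 (R=0.5000) → pose (-0.0168, -0.7044, 1.2618)
step 4: θ'=-0.6132 (R=-0.3333) → pose (0.4926, -0.5331, -0.6132)
step 5: θ'=-0.8632 (R=-3.0000) → pose (1.0459, -1.0365, -0.8632)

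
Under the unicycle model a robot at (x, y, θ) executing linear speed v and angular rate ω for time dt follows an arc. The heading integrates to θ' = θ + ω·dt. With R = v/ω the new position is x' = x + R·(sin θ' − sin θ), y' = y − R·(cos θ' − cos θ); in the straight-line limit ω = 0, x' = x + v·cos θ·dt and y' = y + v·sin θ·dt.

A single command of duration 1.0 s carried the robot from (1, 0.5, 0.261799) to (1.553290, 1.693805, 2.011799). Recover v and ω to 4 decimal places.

v = 1.5000, ω = 1.7500

Δθ = 2.011799 − 0.261799 = 1.750000
ω = Δθ/dt = 1.750000/1.0 = 1.7500
R = −Δy/(cos θ' − cos θ) = 0.8571
v = R·ω = 0.8571·1.7500 = 1.5000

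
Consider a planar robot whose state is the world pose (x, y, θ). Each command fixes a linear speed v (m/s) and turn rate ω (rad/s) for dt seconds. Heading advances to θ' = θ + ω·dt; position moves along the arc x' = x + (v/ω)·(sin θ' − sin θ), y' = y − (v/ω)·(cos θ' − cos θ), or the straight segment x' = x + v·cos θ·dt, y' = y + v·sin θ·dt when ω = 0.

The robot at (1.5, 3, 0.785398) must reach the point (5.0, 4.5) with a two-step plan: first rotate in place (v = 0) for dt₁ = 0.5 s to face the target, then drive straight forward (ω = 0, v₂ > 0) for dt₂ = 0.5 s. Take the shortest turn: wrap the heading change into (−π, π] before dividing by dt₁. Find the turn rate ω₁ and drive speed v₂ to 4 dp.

heading to target = atan2(4.5−3, 5−1.5) = 0.4049
Δθ = wrap(0.4049 − 0.7854) = -0.3805; ω₁ = Δθ/dt₁ = -0.7610
distance = √((5−1.5)² + (4.5−3)²) = 3.8079; v₂ = distance/dt₂ = 7.6158

ω₁ = -0.7610, v₂ = 7.6158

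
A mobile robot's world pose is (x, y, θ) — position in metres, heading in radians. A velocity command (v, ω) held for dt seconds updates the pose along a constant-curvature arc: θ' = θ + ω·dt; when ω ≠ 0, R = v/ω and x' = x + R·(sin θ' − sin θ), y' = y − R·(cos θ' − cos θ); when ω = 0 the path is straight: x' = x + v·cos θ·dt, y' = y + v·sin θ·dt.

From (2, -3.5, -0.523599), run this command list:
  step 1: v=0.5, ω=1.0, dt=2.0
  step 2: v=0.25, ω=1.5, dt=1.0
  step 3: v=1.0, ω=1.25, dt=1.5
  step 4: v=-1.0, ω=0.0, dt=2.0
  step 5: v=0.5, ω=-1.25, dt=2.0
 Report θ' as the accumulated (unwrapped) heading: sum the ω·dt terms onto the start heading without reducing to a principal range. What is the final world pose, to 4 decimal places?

step 1: θ'=1.4764 (R=0.5000) → pose (2.7478, -3.1141, 1.4764)
step 2: θ'=2.9764 (R=0.1667) → pose (2.6093, -2.9340, 2.9764)
step 3: θ'=4.8514 (R=0.8000) → pose (1.6854, -3.8340, 4.8514)
step 4: θ'=4.8514 (straight) → pose (1.4083, -1.8533, 4.8514)
step 5: θ'=2.3514 (R=-0.4000) → pose (0.7280, -2.1902, 2.3514)

(0.7280, -2.1902, 2.3514)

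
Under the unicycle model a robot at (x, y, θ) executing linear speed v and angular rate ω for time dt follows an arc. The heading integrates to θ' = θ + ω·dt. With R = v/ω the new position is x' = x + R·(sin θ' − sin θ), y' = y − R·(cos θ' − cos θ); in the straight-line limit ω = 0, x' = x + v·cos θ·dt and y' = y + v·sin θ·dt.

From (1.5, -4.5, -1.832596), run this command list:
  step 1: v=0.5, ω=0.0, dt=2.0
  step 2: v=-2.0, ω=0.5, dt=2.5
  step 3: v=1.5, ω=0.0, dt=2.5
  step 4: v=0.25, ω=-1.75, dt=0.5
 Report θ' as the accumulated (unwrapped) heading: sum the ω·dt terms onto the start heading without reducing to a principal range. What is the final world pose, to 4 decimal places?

step 1: θ'=-1.8326 (straight) → pose (1.2412, -5.4659, -1.8326)
step 2: θ'=-0.5826 (R=-4.0000) → pose (-0.4217, -1.0905, -0.5826)
step 3: θ'=-0.5826 (straight) → pose (2.7096, -3.1537, -0.5826)
step 4: θ'=-1.4576 (R=-0.1429) → pose (2.7730, -3.2569, -1.4576)

(2.7730, -3.2569, -1.4576)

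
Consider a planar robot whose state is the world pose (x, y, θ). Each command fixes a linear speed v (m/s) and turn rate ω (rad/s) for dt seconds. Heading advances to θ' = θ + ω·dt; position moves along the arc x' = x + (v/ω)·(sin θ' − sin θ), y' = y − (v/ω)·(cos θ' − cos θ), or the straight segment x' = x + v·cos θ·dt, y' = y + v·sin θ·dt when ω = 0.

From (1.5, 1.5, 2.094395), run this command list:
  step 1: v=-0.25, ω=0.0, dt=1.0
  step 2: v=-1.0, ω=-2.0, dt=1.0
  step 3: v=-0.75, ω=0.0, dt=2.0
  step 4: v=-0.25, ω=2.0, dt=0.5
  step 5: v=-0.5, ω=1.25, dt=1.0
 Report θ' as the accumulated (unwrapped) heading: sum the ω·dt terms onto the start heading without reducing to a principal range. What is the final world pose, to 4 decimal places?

(-0.2842, -0.1357, 2.3444)

step 1: θ'=2.0944 (straight) → pose (1.6250, 1.2835, 2.0944)
step 2: θ'=0.0944 (R=0.5000) → pose (1.2391, 0.5357, 0.0944)
step 3: θ'=0.0944 (straight) → pose (-0.2542, 0.3943, 0.0944)
step 4: θ'=1.0944 (R=-0.1250) → pose (-0.3535, 0.3272, 1.0944)
step 5: θ'=2.3444 (R=-0.4000) → pose (-0.2842, -0.1357, 2.3444)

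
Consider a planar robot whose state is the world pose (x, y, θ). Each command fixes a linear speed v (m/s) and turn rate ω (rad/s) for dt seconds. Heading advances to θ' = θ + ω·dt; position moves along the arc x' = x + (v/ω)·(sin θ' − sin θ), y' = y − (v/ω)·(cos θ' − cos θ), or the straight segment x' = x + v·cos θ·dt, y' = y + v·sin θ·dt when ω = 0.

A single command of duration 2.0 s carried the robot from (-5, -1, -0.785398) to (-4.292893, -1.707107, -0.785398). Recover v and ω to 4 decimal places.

v = 0.5000, ω = 0.0000

Δθ = -0.785398 − -0.785398 = 0.000000
ω = Δθ/dt = 0.000000/2.0 = 0.0000
ω = 0 → v = (Δx·cos θ + Δy·sin θ)/dt = 0.5000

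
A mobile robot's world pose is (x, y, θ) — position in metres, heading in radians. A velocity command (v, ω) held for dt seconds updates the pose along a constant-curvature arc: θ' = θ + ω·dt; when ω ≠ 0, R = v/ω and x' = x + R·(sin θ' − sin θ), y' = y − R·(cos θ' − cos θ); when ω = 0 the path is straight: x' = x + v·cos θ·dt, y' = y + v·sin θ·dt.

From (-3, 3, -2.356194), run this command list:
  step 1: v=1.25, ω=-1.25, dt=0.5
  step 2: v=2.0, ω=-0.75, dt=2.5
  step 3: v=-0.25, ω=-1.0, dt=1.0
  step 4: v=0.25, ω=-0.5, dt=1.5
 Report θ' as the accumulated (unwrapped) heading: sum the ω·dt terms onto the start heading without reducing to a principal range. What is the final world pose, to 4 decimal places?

(-6.3905, 5.5618, -6.6062)

step 1: θ'=-2.9812 (R=-1.0000) → pose (-3.5474, 2.7199, -2.9812)
step 2: θ'=-4.8562 (R=-2.6667) → pose (-6.6124, 5.7345, -4.8562)
step 3: θ'=-5.8562 (R=0.2500) → pose (-6.7563, 5.5428, -5.8562)
step 4: θ'=-6.6062 (R=-0.5000) → pose (-6.3905, 5.5618, -6.6062)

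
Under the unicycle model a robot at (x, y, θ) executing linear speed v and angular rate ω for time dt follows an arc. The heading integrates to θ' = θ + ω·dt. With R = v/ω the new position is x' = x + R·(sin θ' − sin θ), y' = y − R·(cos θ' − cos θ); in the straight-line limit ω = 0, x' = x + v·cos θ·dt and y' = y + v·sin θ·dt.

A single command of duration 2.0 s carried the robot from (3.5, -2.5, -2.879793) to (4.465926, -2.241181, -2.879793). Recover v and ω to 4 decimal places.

Δθ = -2.879793 − -2.879793 = 0.000000
ω = Δθ/dt = 0.000000/2.0 = 0.0000
ω = 0 → v = (Δx·cos θ + Δy·sin θ)/dt = -0.5000

v = -0.5000, ω = 0.0000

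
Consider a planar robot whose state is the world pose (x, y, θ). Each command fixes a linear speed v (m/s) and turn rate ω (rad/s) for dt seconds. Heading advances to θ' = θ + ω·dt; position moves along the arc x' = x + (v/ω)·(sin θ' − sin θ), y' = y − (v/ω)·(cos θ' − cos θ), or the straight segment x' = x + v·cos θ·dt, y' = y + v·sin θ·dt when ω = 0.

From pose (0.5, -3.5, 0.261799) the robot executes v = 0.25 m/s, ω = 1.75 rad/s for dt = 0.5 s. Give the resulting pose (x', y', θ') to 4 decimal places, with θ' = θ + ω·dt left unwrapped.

(0.5926, -3.4221, 1.1368)

θ' = 0.2618 + 1.75·0.5 = 1.1368
R = v/ω = 0.25/1.75 = 0.1429
x' = 0.5 + 0.1429·(sin 1.1368 − sin 0.2618) = 0.5926
y' = -3.5 − 0.1429·(cos 1.1368 − cos 0.2618) = -3.4221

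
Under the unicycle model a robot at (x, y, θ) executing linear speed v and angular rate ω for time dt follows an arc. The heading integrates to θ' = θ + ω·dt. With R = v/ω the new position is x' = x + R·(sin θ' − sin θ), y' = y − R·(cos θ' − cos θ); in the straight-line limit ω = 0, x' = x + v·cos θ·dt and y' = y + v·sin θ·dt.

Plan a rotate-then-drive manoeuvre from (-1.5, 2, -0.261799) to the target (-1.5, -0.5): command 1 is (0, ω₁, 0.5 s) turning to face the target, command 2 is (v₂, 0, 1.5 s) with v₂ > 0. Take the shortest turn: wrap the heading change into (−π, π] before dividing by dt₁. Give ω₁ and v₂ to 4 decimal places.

heading to target = atan2(-0.5−2, -1.5−-1.5) = -1.5708
Δθ = wrap(-1.5708 − -0.2618) = -1.3090; ω₁ = Δθ/dt₁ = -2.6180
distance = √((-1.5−-1.5)² + (-0.5−2)²) = 2.5000; v₂ = distance/dt₂ = 1.6667

ω₁ = -2.6180, v₂ = 1.6667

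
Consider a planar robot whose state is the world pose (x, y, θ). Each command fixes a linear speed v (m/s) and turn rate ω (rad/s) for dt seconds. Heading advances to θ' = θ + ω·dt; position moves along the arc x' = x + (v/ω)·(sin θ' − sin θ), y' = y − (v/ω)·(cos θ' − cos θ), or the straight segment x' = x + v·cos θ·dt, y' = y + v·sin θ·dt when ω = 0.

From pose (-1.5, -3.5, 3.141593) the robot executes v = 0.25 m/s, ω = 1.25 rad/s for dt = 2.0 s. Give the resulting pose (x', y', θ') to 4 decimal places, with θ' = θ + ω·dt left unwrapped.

θ' = 3.1416 + 1.25·2.0 = 5.6416
R = v/ω = 0.25/1.25 = 0.2000
x' = -1.5 + 0.2000·(sin 5.6416 − sin 3.1416) = -1.6197
y' = -3.5 − 0.2000·(cos 5.6416 − cos 3.1416) = -3.8602

(-1.6197, -3.8602, 5.6416)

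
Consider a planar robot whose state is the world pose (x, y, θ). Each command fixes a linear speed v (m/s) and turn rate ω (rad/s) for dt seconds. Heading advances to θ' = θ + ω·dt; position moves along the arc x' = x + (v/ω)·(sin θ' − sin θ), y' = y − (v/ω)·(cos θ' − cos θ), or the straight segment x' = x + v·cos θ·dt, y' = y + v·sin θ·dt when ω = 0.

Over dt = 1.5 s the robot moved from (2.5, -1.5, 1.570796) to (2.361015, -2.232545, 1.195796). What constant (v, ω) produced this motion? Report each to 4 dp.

Δθ = 1.195796 − 1.570796 = -0.375000
ω = Δθ/dt = -0.375000/1.5 = -0.2500
R = −Δy/(cos θ' − cos θ) = 2.0000
v = R·ω = 2.0000·-0.2500 = -0.5000

v = -0.5000, ω = -0.2500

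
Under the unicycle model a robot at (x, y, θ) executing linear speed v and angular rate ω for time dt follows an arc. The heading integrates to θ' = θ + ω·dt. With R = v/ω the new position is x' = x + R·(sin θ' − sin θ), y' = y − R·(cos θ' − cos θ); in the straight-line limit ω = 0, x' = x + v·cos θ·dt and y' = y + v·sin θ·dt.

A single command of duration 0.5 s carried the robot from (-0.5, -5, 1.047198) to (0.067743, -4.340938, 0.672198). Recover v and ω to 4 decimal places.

v = 1.7500, ω = -0.7500

Δθ = 0.672198 − 1.047198 = -0.375000
ω = Δθ/dt = -0.375000/0.5 = -0.7500
R = −Δy/(cos θ' − cos θ) = -2.3333
v = R·ω = -2.3333·-0.7500 = 1.7500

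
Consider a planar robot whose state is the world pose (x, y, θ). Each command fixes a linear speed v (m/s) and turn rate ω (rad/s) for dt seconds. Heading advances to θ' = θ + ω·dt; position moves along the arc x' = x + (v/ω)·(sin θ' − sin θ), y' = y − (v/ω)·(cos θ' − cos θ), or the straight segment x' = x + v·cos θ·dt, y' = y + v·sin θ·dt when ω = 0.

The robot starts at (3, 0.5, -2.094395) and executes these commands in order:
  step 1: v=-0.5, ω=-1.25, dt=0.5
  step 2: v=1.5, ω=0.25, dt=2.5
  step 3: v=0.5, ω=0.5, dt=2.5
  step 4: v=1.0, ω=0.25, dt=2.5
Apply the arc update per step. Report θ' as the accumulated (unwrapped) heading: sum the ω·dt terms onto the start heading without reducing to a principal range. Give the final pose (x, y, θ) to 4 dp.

step 1: θ'=-2.7194 (R=0.4000) → pose (3.1825, 0.6649, -2.7194)
step 2: θ'=-2.0944 (R=6.0000) → pose (0.4449, -1.8083, -2.0944)
step 3: θ'=-0.8444 (R=1.0000) → pose (0.5634, -2.9725, -0.8444)
step 4: θ'=-0.2194 (R=4.0000) → pose (2.6831, -4.2198, -0.2194)

(2.6831, -4.2198, -0.2194)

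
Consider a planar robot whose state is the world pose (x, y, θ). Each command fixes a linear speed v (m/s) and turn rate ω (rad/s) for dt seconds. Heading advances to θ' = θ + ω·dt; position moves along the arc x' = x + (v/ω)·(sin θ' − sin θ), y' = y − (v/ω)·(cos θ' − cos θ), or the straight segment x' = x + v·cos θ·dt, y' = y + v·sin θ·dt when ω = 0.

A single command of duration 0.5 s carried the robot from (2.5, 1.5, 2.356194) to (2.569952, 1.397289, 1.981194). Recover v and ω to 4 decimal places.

Δθ = 1.981194 − 2.356194 = -0.375000
ω = Δθ/dt = -0.375000/0.5 = -0.7500
R = −Δy/(cos θ' − cos θ) = 0.3333
v = R·ω = 0.3333·-0.7500 = -0.2500

v = -0.2500, ω = -0.7500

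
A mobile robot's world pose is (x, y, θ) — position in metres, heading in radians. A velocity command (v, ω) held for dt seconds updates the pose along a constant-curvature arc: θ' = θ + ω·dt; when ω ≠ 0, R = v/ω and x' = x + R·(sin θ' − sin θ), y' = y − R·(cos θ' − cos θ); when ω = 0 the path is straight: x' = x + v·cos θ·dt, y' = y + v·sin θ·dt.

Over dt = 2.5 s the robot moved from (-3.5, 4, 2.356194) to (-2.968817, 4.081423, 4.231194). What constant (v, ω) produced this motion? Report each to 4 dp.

Δθ = 4.231194 − 2.356194 = 1.875000
ω = Δθ/dt = 1.875000/2.5 = 0.7500
R = Δx/(sin θ' − sin θ) = -0.3333
v = R·ω = -0.3333·0.7500 = -0.2500

v = -0.2500, ω = 0.7500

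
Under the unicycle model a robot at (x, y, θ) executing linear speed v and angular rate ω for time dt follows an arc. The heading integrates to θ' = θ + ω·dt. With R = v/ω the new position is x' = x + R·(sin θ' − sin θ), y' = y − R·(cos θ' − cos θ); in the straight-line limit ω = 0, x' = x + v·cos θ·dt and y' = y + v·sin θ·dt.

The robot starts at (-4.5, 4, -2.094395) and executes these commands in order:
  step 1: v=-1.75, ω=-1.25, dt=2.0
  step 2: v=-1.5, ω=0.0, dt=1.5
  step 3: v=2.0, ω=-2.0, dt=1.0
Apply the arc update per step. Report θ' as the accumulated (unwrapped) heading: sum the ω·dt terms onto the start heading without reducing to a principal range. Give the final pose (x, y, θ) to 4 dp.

step 1: θ'=-4.5944 (R=1.4000) → pose (-1.8973, 3.4648, -4.5944)
step 2: θ'=-4.5944 (straight) → pose (-1.6324, 1.2305, -4.5944)
step 3: θ'=-6.5944 (R=-1.0000) → pose (-0.3332, 2.3001, -6.5944)

(-0.3332, 2.3001, -6.5944)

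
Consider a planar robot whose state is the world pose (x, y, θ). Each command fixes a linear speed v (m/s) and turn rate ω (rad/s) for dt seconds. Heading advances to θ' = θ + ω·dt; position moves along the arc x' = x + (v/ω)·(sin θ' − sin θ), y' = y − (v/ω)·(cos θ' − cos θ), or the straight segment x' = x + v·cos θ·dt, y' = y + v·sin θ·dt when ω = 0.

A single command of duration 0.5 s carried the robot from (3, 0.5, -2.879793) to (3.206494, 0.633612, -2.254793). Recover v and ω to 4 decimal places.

Δθ = -2.254793 − -2.879793 = 0.625000
ω = Δθ/dt = 0.625000/0.5 = 1.2500
R = Δx/(sin θ' − sin θ) = -0.4000
v = R·ω = -0.4000·1.2500 = -0.5000

v = -0.5000, ω = 1.2500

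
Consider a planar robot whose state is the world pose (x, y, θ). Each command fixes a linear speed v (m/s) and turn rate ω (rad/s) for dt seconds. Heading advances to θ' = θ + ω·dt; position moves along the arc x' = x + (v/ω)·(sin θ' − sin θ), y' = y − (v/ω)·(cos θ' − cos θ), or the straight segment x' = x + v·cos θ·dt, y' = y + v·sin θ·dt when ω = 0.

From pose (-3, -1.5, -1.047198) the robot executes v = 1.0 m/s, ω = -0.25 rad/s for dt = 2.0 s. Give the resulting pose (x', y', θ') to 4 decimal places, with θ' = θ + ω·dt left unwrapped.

θ' = -1.0472 + -0.25·2.0 = -1.5472
R = v/ω = 1.0/-0.25 = -4.0000
x' = -3 + -4.0000·(sin -1.5472 − sin -1.0472) = -2.4652
y' = -1.5 − -4.0000·(cos -1.5472 − cos -1.0472) = -3.4056

(-2.4652, -3.4056, -1.5472)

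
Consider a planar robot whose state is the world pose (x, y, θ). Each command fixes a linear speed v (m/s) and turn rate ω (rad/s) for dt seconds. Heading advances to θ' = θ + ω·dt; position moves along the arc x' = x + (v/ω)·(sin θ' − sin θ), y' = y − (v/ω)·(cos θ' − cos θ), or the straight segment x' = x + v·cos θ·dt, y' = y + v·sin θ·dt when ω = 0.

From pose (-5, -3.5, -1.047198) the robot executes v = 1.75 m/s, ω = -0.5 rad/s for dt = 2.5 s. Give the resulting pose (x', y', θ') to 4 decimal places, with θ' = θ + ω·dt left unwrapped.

(-5.4146, -7.5746, -2.2972)

θ' = -1.0472 + -0.5·2.5 = -2.2972
R = v/ω = 1.75/-0.5 = -3.5000
x' = -5 + -3.5000·(sin -2.2972 − sin -1.0472) = -5.4146
y' = -3.5 − -3.5000·(cos -2.2972 − cos -1.0472) = -7.5746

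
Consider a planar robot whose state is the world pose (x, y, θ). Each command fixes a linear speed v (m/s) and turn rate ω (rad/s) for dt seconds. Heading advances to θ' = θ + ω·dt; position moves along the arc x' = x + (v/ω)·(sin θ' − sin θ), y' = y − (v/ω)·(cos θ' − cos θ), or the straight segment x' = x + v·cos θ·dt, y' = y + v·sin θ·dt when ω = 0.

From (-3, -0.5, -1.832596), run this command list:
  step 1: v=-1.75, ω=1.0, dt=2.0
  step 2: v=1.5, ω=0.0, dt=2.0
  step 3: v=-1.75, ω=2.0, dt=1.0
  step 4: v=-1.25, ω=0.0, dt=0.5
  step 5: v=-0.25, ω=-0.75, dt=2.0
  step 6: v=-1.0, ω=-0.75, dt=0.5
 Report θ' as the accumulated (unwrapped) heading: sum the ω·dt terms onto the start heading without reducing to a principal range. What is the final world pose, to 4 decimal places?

(-2.7612, -0.3717, 0.2924)

step 1: θ'=0.1674 (R=-1.7500) → pose (-4.9820, 1.6785, 0.1674)
step 2: θ'=0.1674 (straight) → pose (-2.0239, 2.1783, 0.1674)
step 3: θ'=2.1674 (R=-0.8750) → pose (-2.6019, 0.8240, 2.1674)
step 4: θ'=2.1674 (straight) → pose (-2.2508, 0.3069, 2.1674)
step 5: θ'=0.6674 (R=0.3333) → pose (-2.3202, -0.1422, 0.6674)
step 6: θ'=0.2924 (R=1.3333) → pose (-2.7612, -0.3717, 0.2924)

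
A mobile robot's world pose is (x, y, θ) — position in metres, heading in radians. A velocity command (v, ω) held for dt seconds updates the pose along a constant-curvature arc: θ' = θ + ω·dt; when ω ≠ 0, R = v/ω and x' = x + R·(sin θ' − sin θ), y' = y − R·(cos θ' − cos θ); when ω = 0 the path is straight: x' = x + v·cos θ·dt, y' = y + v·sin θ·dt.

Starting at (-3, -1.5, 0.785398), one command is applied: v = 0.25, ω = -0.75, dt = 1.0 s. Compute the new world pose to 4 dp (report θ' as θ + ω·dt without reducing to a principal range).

θ' = 0.7854 + -0.75·1.0 = 0.0354
R = v/ω = 0.25/-0.75 = -0.3333
x' = -3 + -0.3333·(sin 0.0354 − sin 0.7854) = -2.7761
y' = -1.5 − -0.3333·(cos 0.0354 − cos 0.7854) = -1.4026

(-2.7761, -1.4026, 0.0354)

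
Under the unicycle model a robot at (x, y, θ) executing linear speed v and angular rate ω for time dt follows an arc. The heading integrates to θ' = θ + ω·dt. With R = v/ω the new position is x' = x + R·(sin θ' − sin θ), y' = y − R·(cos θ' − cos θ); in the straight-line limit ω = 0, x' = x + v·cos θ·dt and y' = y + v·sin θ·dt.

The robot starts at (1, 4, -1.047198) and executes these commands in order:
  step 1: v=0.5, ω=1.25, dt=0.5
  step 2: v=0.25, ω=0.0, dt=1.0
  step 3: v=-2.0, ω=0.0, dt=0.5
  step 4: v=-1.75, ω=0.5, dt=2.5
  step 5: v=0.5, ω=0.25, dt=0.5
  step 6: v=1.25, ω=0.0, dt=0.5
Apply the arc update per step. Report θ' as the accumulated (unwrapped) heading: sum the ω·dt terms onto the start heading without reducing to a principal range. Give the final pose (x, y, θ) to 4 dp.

(-2.9941, 4.0211, 0.9528)

step 1: θ'=-0.4222 (R=0.4000) → pose (1.1825, 3.8351, -0.4222)
step 2: θ'=-0.4222 (straight) → pose (1.4106, 3.7327, -0.4222)
step 3: θ'=-0.4222 (straight) → pose (0.4984, 4.1424, -0.4222)
step 4: θ'=0.8278 (R=-3.5000) → pose (-3.5134, 3.3175, 0.8278)
step 5: θ'=0.9528 (R=2.0000) → pose (-3.3562, 3.5117, 0.9528)
step 6: θ'=0.9528 (straight) → pose (-2.9941, 4.0211, 0.9528)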